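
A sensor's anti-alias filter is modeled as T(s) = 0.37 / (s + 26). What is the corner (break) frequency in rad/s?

The single real pole at s = −26 gives a corner at ω = 26 rad/s.

26 rad/s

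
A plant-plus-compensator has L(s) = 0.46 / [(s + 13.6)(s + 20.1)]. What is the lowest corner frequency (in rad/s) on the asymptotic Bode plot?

13.6 rad/s

Break frequencies occur at each pole and zero magnitude: 13.6 rad/s, 20.1 rad/s.
The lowest is 13.6 rad/s.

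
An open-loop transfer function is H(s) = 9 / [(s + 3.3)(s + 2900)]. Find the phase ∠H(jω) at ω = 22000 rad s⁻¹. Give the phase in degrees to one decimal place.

-172.5°

∠(j22000 + 3.3) = arctan(22000/3.3) = 89.99°
∠(j22000 + 2900) = arctan(22000/2900) = 82.49°
∠H(j22000) = − (89.99° + 82.49°) = -172.48°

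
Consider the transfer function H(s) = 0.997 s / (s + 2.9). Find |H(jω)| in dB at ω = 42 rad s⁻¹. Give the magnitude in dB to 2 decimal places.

|j42| = 42
|j42 + 2.9| = √(42² + 2.9²) = 42.1
|H(j42)| = 0.997 × 42 / 42.1 = 0.99463
20 log₁₀(0.99463) = -0.047 dB

-0.05 dB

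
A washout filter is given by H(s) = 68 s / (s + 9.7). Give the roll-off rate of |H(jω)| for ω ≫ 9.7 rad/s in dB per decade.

0 dB/decade

With 1 zero and 1 pole, the high-frequency asymptotic slope is 20 × (1 − 1) = 0 dB/decade.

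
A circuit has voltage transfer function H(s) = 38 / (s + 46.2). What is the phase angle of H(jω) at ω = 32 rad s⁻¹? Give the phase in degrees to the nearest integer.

∠(j32 + 46.2) = arctan(32/46.2) = 34.71°
∠H(j32) = −34.71° = -34.71°

-35 deg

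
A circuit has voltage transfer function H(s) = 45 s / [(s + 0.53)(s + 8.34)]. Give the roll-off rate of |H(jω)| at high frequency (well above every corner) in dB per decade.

-20 dB/decade

With 1 zero and 2 poles, the high-frequency asymptotic slope is 20 × (1 − 2) = -20 dB/decade.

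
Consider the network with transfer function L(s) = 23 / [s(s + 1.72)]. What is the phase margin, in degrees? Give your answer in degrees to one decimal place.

Gain crossover: |L(jω)| = 1 at ω ≈ 4.64 rad s⁻¹.
∠L(j4.64) = −90° − arctan(4.64/1.72) ≈ -159.68°
PM = 180° + (-159.68°) = 20.32°

20.3°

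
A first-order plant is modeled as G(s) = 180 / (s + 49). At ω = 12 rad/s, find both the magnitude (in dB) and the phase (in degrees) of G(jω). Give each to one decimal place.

|j12 + 49| = √(12² + 49²) = 50.45
|G(j12)| = 180 / 50.45 = 3.568
20 log₁₀(3.568) = 11.05 dB
∠(j12 + 49) = arctan(12/49) = 13.76°
∠G(j12) = −13.76° = -13.76°

|G| = 11.0 dB, ∠G = -13.8°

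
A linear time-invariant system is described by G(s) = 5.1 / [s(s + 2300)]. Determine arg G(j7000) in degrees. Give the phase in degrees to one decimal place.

∠(j7000 + 2300) = arctan(7000/2300) = 71.81°
∠(j7000) = 90.00°
∠G(j7000) = − (71.81° + 90.00°) = -161.81°

-161.8°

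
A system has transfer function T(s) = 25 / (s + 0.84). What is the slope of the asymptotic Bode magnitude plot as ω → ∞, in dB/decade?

-20 dB/decade

With 0 zeros and 1 pole, the high-frequency asymptotic slope is 20 × (0 − 1) = -20 dB/decade.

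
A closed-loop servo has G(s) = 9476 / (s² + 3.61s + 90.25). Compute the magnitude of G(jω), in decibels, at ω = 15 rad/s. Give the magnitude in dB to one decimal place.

|(j15)² + 3.61(j15) + 90.25| = |-134.75 + j54.15| = 145.2
|G(j15)| = 9476 / 145.2 = 65.251
20 log₁₀(65.251) = 36.29 dB

36.3 dB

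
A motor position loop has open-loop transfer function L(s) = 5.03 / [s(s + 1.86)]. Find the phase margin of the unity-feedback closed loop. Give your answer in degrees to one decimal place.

44.5°

Gain crossover: |L(jω)| = 1 at ω ≈ 1.89 rad/s.
∠L(j1.89) = −90° − arctan(1.89/1.86) ≈ -135.53°
PM = 180° + (-135.53°) = 44.47°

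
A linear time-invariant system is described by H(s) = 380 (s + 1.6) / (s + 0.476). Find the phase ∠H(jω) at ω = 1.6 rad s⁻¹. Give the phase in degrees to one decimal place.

∠(j1.6 + 1.6) = arctan(1.6/1.6) = 45.00°
∠(j1.6 + 0.476) = arctan(1.6/0.476) = 73.43°
∠H(j1.6) = 45.00° − 73.43° = -28.43°

-28.4°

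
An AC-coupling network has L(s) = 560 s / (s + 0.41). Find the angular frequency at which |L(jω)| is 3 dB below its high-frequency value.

For a single-pole high-pass, the −3 dB point is at the pole: ω = 0.41 rad/s.

0.41 rad/s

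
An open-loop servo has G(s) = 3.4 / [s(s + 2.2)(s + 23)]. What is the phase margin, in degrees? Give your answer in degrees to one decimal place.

Gain crossover: |G(jω)| = 1 at ω ≈ 0.0672 rad/s.
∠G(j0.0672) = −90° − arctan(0.0672/2.2) − arctan(0.0672/23) ≈ -91.92°
PM = 180° + (-91.92°) = 88.08°

88.1°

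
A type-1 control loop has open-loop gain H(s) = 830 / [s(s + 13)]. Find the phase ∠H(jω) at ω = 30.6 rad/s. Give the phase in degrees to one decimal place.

∠(j30.6 + 13) = arctan(30.6/13) = 66.98°
∠(j30.6) = 90.00°
∠H(j30.6) = − (66.98° + 90.00°) = -156.98°

-157.0°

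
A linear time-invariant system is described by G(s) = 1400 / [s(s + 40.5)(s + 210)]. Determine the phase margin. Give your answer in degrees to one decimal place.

89.7°

Gain crossover: |G(jω)| = 1 at ω ≈ 0.165 rad s⁻¹.
∠G(j0.165) = −90° − arctan(0.165/40.5) − arctan(0.165/210) ≈ -90.28°
PM = 180° + (-90.28°) = 89.72°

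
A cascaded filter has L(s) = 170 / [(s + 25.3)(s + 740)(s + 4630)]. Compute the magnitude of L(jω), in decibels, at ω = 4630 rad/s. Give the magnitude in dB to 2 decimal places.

|j4630 + 25.3| = √(4630² + 25.3²) = 4630
|j4630 + 740| = √(4630² + 740²) = 4689
|j4630 + 4630| = √(4630² + 4630²) = 6548
|L(j4630)| = 170 / (4630 × 4689 × 6548) = 1.1959e-09
20 log₁₀(1.1959e-09) = -178.446 dB

-178.45 dB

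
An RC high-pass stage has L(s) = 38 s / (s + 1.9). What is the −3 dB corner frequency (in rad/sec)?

1.9 rad/sec

For a single-pole high-pass, the −3 dB point is at the pole: ω = 1.9 rad/sec.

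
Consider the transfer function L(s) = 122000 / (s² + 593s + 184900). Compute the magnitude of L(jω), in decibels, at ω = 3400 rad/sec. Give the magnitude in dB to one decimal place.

|(j3400)² + 593(j3400) + 184900| = |-1.1375e+07 + j2.0162e+06| = 1.155e+07
|L(j3400)| = 122000 / 1.155e+07 = 0.010561
20 log₁₀(0.010561) = -39.53 dB

-39.5 dB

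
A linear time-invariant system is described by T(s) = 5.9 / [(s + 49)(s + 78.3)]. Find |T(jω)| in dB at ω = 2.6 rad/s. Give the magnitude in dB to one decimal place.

|j2.6 + 49| = √(2.6² + 49²) = 49.07
|j2.6 + 78.3| = √(2.6² + 78.3²) = 78.34
|T(j2.6)| = 5.9 / (49.07 × 78.34) = 0.0015348
20 log₁₀(0.0015348) = -56.28 dB

-56.3 dB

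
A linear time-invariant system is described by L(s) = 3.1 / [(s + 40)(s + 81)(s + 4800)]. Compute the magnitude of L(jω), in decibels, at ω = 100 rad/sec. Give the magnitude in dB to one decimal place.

-146.6 dB

|j100 + 40| = √(100² + 40²) = 107.7
|j100 + 81| = √(100² + 81²) = 128.7
|j100 + 4800| = √(100² + 4800²) = 4801
|L(j100)| = 3.1 / (107.7 × 128.7 × 4801) = 4.6586e-08
20 log₁₀(4.6586e-08) = -146.63 dB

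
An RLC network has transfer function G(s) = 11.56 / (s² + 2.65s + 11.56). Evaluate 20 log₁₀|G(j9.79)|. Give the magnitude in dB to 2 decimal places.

-17.65 dB

|(j9.79)² + 2.65(j9.79) + 11.56| = |-84.284 + j25.943| = 88.19
|G(j9.79)| = 11.56 / 88.19 = 0.13109
20 log₁₀(0.13109) = -17.649 dB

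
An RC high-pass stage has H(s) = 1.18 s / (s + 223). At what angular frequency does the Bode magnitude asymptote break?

The single real pole at s = −223 gives a corner at ω = 223 rad s⁻¹.

223 rad s⁻¹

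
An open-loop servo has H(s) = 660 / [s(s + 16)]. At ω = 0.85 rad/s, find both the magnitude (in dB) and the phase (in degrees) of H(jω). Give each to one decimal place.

|j0.85 + 16| = √(0.85² + 16²) = 16.02
|j0.85| = 0.85
|H(j0.85)| = 660 / (16.02 × 0.85) = 48.461
20 log₁₀(48.461) = 33.71 dB
∠(j0.85 + 16) = arctan(0.85/16) = 3.04°
∠(j0.85) = 90.00°
∠H(j0.85) = − (3.04° + 90.00°) = -93.04°

|H| = 33.7 dB, ∠H = -93.0°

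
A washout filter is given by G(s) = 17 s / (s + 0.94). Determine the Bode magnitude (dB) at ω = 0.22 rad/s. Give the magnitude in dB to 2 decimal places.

|j0.22| = 0.22
|j0.22 + 0.94| = √(0.22² + 0.94²) = 0.9654
|G(j0.22)| = 17 × 0.22 / 0.9654 = 3.874
20 log₁₀(3.874) = 11.763 dB

11.76 dB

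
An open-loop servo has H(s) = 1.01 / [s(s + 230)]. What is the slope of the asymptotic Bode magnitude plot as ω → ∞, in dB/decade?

With 0 zeros and 2 poles, the high-frequency asymptotic slope is 20 × (0 − 2) = -40 dB/decade.

-40 dB/decade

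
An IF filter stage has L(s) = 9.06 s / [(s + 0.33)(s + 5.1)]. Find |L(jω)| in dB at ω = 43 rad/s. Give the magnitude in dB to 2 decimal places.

|j43| = 43
|j43 + 0.33| = √(43² + 0.33²) = 43
|j43 + 5.1| = √(43² + 5.1²) = 43.3
|L(j43)| = 9.06 × 43 / (43 × 43.3) = 0.20923
20 log₁₀(0.20923) = -13.588 dB

-13.59 dB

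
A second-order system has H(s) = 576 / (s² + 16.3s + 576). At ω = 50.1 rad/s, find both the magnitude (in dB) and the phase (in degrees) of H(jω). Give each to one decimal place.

|(j50.1)² + 16.3(j50.1) + 576| = |-1934 + j816.63| = 2099
|H(j50.1)| = 576 / 2099 = 0.27437
20 log₁₀(0.27437) = -11.23 dB
∠[(j50.1)² + 16.3(j50.1) + 576] = ∠[-1934 + j816.63] = 157.11°
∠H(j50.1) = −157.11° = -157.11°

|H| = -11.2 dB, ∠H = -157.1°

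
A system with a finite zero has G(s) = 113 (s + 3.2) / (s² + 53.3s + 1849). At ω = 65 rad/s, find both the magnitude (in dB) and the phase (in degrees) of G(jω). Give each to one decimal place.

|j65 + 3.2| = √(65² + 3.2²) = 65.08
|(j65)² + 53.3(j65) + 1849| = |-2376 + j3464.5| = 4201
|G(j65)| = 113 × 65.08 / 4201 = 1.7505
20 log₁₀(1.7505) = 4.86 dB
∠(j65 + 3.2) = arctan(65/3.2) = 87.18°
∠[(j65)² + 53.3(j65) + 1849] = ∠[-2376 + j3464.5] = 124.44°
∠G(j65) = 87.18° − 124.44° = -37.26°

|G| = 4.9 dB, ∠G = -37.3°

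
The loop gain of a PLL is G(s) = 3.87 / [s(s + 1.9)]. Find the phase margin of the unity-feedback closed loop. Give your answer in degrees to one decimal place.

Gain crossover: |G(jω)| = 1 at ω ≈ 1.57 rad/s.
∠G(j1.57) = −90° − arctan(1.57/1.9) ≈ -129.57°
PM = 180° + (-129.57°) = 50.43°

50.4°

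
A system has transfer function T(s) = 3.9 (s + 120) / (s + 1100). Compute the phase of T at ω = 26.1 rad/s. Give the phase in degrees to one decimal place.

10.9 deg

∠(j26.1 + 120) = arctan(26.1/120) = 12.27°
∠(j26.1 + 1100) = arctan(26.1/1100) = 1.36°
∠T(j26.1) = 12.27° − 1.36° = 10.91°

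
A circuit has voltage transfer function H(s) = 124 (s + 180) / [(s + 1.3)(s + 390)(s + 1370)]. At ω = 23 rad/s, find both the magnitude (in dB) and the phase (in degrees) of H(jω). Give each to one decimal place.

|j23 + 180| = √(23² + 180²) = 181.5
|j23 + 1.3| = √(23² + 1.3²) = 23.04
|j23 + 390| = √(23² + 390²) = 390.7
|j23 + 1370| = √(23² + 1370²) = 1370
|H(j23)| = 124 × 181.5 / (23.04 × 390.7 × 1370) = 0.0018247
20 log₁₀(0.0018247) = -54.78 dB
∠(j23 + 180) = arctan(23/180) = 7.28°
∠(j23 + 1.3) = arctan(23/1.3) = 86.76°
∠(j23 + 390) = arctan(23/390) = 3.38°
∠(j23 + 1370) = arctan(23/1370) = 0.96°
∠H(j23) = 7.28° − (86.76° + 3.38° + 0.96°) = -83.82°

|H| = -54.8 dB, ∠H = -83.8 deg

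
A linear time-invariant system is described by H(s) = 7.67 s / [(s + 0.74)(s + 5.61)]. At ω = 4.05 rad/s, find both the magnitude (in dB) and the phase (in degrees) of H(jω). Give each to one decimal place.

|j4.05| = 4.05
|j4.05 + 0.74| = √(4.05² + 0.74²) = 4.117
|j4.05 + 5.61| = √(4.05² + 5.61²) = 6.919
|H(j4.05)| = 7.67 × 4.05 / (4.117 × 6.919) = 1.0905
20 log₁₀(1.0905) = 0.75 dB
∠(j4.05) = 90.00°
∠(j4.05 + 0.74) = arctan(4.05/0.74) = 79.65°
∠(j4.05 + 5.61) = arctan(4.05/5.61) = 35.83°
∠H(j4.05) = 90.00° − (79.65° + 35.83°) = -25.47°

|H| = 0.8 dB, ∠H = -25.5 deg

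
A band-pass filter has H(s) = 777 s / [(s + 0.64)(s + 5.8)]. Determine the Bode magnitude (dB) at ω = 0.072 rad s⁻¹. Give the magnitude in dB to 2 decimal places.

23.51 dB

|j0.072| = 0.072
|j0.072 + 0.64| = √(0.072² + 0.64²) = 0.644
|j0.072 + 5.8| = √(0.072² + 5.8²) = 5.8
|H(j0.072)| = 777 × 0.072 / (0.644 × 5.8) = 14.975
20 log₁₀(14.975) = 23.508 dB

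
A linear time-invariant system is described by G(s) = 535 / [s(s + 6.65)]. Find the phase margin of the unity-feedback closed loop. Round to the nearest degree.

16°

Gain crossover: |G(jω)| = 1 at ω ≈ 22.7 rad/sec.
∠G(j22.7) = −90° − arctan(22.7/6.65) ≈ -163.64°
PM = 180° + (-163.64°) = 16.36°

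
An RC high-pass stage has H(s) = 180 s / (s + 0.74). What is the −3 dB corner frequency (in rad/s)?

0.74 rad/s

For a single-pole high-pass, the −3 dB point is at the pole: ω = 0.74 rad/s.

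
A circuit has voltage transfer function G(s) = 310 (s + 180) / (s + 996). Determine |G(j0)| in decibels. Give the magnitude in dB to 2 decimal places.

34.97 dB

G(0) = 310 × 180 / 996 = 56.024
20 log₁₀(56.024) = 34.967 dB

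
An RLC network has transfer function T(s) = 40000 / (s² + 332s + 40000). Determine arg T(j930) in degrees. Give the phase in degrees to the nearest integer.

-159 deg

∠[(j930)² + 332(j930) + 40000] = ∠[-8.249e+05 + j3.0876e+05] = 159.48°
∠T(j930) = −159.48° = -159.48°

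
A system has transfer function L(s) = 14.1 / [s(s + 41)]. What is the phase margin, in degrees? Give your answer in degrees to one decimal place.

Gain crossover: |L(jω)| = 1 at ω ≈ 0.344 rad s⁻¹.
∠L(j0.344) = −90° − arctan(0.344/41) ≈ -90.48°
PM = 180° + (-90.48°) = 89.52°

89.5°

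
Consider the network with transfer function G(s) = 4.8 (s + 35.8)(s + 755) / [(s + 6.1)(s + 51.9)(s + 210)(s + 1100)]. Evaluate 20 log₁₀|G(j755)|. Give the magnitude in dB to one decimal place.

-103.8 dB

|j755 + 35.8| = √(755² + 35.8²) = 755.8
|j755 + 755| = √(755² + 755²) = 1068
|j755 + 6.1| = √(755² + 6.1²) = 755
|j755 + 51.9| = √(755² + 51.9²) = 756.8
|j755 + 210| = √(755² + 210²) = 783.7
|j755 + 1100| = √(755² + 1100²) = 1334
|G(j755)| = 4.8 × 755.8 × 1068 / (755 × 756.8 × 783.7 × 1334) = 6.4843e-06
20 log₁₀(6.4843e-06) = -103.76 dB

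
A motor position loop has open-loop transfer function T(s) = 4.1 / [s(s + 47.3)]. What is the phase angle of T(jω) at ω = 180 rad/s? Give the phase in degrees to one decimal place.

-165.3°

∠(j180 + 47.3) = arctan(180/47.3) = 75.28°
∠(j180) = 90.00°
∠T(j180) = − (75.28° + 90.00°) = -165.28°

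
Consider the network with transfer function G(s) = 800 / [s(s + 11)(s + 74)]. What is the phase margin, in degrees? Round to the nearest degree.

Gain crossover: |G(jω)| = 1 at ω ≈ 0.979 rad/s.
∠G(j0.979) = −90° − arctan(0.979/11) − arctan(0.979/74) ≈ -95.84°
PM = 180° + (-95.84°) = 84.16°

84 deg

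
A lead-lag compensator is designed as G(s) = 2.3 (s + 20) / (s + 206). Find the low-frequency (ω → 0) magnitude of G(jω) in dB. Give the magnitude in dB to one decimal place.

-13.0 dB

G(0) = 2.3 × 20 / 206 = 0.2233
20 log₁₀(0.2233) = -13.02 dB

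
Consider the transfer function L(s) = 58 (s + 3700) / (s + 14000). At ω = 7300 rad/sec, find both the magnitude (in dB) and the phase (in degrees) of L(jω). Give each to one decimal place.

|j7300 + 3700| = √(7300² + 3700²) = 8184
|j7300 + 14000| = √(7300² + 14000²) = 1.579e+04
|L(j7300)| = 58 × 8184 / 1.579e+04 = 30.064
20 log₁₀(30.064) = 29.56 dB
∠(j7300 + 3700) = arctan(7300/3700) = 63.12°
∠(j7300 + 14000) = arctan(7300/14000) = 27.54°
∠L(j7300) = 63.12° − 27.54° = 35.58°

|L| = 29.6 dB, ∠L = 35.6°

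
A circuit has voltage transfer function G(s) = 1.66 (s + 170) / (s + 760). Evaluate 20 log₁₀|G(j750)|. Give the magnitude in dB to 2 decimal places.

|j750 + 170| = √(750² + 170²) = 769
|j750 + 760| = √(750² + 760²) = 1068
|G(j750)| = 1.66 × 769 / 1068 = 1.1956
20 log₁₀(1.1956) = 1.552 dB

1.55 dB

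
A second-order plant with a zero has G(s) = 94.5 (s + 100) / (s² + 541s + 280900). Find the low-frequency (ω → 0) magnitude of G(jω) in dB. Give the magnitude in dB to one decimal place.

-29.5 dB

G(0) = 94.5 × 100 / 280900 = 0.033642
20 log₁₀(0.033642) = -29.46 dB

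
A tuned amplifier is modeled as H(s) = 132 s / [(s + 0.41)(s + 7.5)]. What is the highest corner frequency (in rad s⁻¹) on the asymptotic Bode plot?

7.5 rad s⁻¹

Break frequencies occur at each pole and zero magnitude: 0.41 rad s⁻¹, 7.5 rad s⁻¹.
The highest is 7.5 rad s⁻¹.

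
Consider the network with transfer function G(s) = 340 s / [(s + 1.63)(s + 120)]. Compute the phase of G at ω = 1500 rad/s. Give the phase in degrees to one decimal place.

-85.4°

∠(j1500) = 90.00°
∠(j1500 + 1.63) = arctan(1500/1.63) = 89.94°
∠(j1500 + 120) = arctan(1500/120) = 85.43°
∠G(j1500) = 90.00° − (89.94° + 85.43°) = -85.36°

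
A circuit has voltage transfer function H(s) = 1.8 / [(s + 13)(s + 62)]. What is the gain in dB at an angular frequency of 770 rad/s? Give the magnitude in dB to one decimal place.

-110.4 dB

|j770 + 13| = √(770² + 13²) = 770.1
|j770 + 62| = √(770² + 62²) = 772.5
|H(j770)| = 1.8 / (770.1 × 772.5) = 3.0257e-06
20 log₁₀(3.0257e-06) = -110.38 dB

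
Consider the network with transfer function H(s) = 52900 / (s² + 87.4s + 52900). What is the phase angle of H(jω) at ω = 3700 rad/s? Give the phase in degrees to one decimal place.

∠[(j3700)² + 87.4(j3700) + 52900] = ∠[-1.3637e+07 + j3.2338e+05] = 178.64°
∠H(j3700) = −178.64° = -178.64°

-178.6°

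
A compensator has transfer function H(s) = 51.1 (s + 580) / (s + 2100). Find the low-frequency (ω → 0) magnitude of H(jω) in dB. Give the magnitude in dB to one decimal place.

H(0) = 51.1 × 580 / 2100 = 14.113
20 log₁₀(14.113) = 22.99 dB

23.0 dB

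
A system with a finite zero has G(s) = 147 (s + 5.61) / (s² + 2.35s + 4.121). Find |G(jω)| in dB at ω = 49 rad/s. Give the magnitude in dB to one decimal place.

|j49 + 5.61| = √(49² + 5.61²) = 49.32
|(j49)² + 2.35(j49) + 4.121| = |-2396.9 + j115.15| = 2400
|G(j49)| = 147 × 49.32 / 2400 = 3.0213
20 log₁₀(3.0213) = 9.60 dB

9.6 dB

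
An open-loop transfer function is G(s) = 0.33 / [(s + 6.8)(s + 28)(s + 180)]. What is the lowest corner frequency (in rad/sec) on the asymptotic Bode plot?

Break frequencies occur at each pole and zero magnitude: 6.8 rad/sec, 28 rad/sec, 180 rad/sec.
The lowest is 6.8 rad/sec.

6.8 rad/sec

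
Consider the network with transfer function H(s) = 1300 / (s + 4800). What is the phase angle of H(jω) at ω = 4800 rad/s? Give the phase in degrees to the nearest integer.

∠(j4800 + 4800) = arctan(4800/4800) = 45.00°
∠H(j4800) = −45.00° = -45.00°

-45°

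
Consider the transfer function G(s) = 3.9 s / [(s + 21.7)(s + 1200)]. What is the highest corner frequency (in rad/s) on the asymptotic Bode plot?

1200 rad/s

Break frequencies occur at each pole and zero magnitude: 21.7 rad/s, 1200 rad/s.
The highest is 1200 rad/s.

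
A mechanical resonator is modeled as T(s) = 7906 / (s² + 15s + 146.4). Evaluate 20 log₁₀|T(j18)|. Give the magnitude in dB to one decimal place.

|(j18)² + 15(j18) + 146.4| = |-177.6 + j270| = 323.2
|T(j18)| = 7906 / 323.2 = 24.464
20 log₁₀(24.464) = 27.77 dB

27.8 dB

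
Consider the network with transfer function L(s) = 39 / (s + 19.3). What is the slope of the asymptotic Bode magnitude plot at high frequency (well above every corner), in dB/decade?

-20 dB/decade

With 0 zeros and 1 pole, the high-frequency asymptotic slope is 20 × (0 − 1) = -20 dB/decade.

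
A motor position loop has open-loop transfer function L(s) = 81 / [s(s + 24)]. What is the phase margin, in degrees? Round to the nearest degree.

Gain crossover: |L(jω)| = 1 at ω ≈ 3.34 rad s⁻¹.
∠L(j3.34) = −90° − arctan(3.34/24) ≈ -97.93°
PM = 180° + (-97.93°) = 82.07°

82°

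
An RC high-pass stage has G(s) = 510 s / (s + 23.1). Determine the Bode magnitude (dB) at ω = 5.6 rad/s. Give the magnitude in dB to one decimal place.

|j5.6| = 5.6
|j5.6 + 23.1| = √(5.6² + 23.1²) = 23.77
|G(j5.6)| = 510 × 5.6 / 23.77 = 120.16
20 log₁₀(120.16) = 41.59 dB

41.6 dB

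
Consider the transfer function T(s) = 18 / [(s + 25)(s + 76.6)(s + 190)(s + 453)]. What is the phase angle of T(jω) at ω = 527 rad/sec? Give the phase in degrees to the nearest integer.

-289°

∠(j527 + 25) = arctan(527/25) = 87.28°
∠(j527 + 76.6) = arctan(527/76.6) = 81.73°
∠(j527 + 190) = arctan(527/190) = 70.17°
∠(j527 + 453) = arctan(527/453) = 49.32°
∠T(j527) = − (87.28° + 81.73° + 70.17° + 49.32°) = -288.51°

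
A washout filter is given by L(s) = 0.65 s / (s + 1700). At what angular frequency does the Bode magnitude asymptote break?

1700 rad/s

The single real pole at s = −1700 gives a corner at ω = 1700 rad/s.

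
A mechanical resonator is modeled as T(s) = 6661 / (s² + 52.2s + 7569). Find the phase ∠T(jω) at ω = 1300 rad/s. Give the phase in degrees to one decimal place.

-177.7 deg

∠[(j1300)² + 52.2(j1300) + 7569] = ∠[-1.6824e+06 + j67860] = 177.69°
∠T(j1300) = −177.69° = -177.69°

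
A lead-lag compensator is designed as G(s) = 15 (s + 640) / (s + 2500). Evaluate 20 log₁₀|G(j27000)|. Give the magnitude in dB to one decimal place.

23.5 dB

|j27000 + 640| = √(27000² + 640²) = 2.701e+04
|j27000 + 2500| = √(27000² + 2500²) = 2.712e+04
|G(j27000)| = 15 × 2.701e+04 / 2.712e+04 = 14.94
20 log₁₀(14.94) = 23.49 dB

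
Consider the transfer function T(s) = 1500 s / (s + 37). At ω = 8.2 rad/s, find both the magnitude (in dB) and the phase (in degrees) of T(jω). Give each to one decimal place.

|j8.2| = 8.2
|j8.2 + 37| = √(8.2² + 37²) = 37.9
|T(j8.2)| = 1500 × 8.2 / 37.9 = 324.56
20 log₁₀(324.56) = 50.23 dB
∠(j8.2) = 90.00°
∠(j8.2 + 37) = arctan(8.2/37) = 12.50°
∠T(j8.2) = 90.00° − 12.50° = 77.50°

|T| = 50.2 dB, ∠T = 77.5°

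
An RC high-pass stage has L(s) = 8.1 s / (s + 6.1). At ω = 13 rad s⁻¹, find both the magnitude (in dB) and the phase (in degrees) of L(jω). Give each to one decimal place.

|L| = 17.3 dB, ∠L = 25.1 deg

|j13| = 13
|j13 + 6.1| = √(13² + 6.1²) = 14.36
|L(j13)| = 8.1 × 13 / 14.36 = 7.3329
20 log₁₀(7.3329) = 17.31 dB
∠(j13) = 90.00°
∠(j13 + 6.1) = arctan(13/6.1) = 64.86°
∠L(j13) = 90.00° − 64.86° = 25.14°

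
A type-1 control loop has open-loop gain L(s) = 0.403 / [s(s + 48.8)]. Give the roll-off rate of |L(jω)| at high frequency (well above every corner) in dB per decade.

With 0 zeros and 2 poles, the high-frequency asymptotic slope is 20 × (0 − 2) = -40 dB/decade.

-40 dB/decade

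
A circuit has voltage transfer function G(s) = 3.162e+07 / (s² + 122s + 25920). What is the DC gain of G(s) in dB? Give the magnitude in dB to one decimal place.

G(0) = 3.162e+07 / 25920 = 1219.9
20 log₁₀(1219.9) = 61.73 dB

61.7 dB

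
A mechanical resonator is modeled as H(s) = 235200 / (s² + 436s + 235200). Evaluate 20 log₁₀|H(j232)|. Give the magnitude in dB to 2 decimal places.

1.08 dB

|(j232)² + 436(j232) + 235200| = |1.8138e+05 + j1.0115e+05| = 2.077e+05
|H(j232)| = 235200 / 2.077e+05 = 1.1325
20 log₁₀(1.1325) = 1.081 dB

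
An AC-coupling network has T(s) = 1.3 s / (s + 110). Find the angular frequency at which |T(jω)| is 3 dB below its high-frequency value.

110 rad/sec

For a single-pole high-pass, the −3 dB point is at the pole: ω = 110 rad/sec.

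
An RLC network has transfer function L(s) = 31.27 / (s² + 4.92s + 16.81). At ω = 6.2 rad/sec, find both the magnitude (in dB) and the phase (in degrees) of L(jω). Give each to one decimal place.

|L| = -1.6 dB, ∠L = -125.3°

|(j6.2)² + 4.92(j6.2) + 16.81| = |-21.63 + j30.504| = 37.39
|L(j6.2)| = 31.27 / 37.39 = 0.83622
20 log₁₀(0.83622) = -1.55 dB
∠[(j6.2)² + 4.92(j6.2) + 16.81] = ∠[-21.63 + j30.504] = 125.34°
∠L(j6.2) = −125.34° = -125.34°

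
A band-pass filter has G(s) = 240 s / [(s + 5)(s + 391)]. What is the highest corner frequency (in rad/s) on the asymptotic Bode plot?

Break frequencies occur at each pole and zero magnitude: 5 rad/s, 391 rad/s.
The highest is 391 rad/s.

391 rad/s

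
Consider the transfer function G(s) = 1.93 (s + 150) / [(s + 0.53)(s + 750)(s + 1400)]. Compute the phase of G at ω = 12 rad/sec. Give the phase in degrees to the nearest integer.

-84 deg

∠(j12 + 150) = arctan(12/150) = 4.57°
∠(j12 + 0.53) = arctan(12/0.53) = 87.47°
∠(j12 + 750) = arctan(12/750) = 0.92°
∠(j12 + 1400) = arctan(12/1400) = 0.49°
∠G(j12) = 4.57° − (87.47° + 0.92° + 0.49°) = -84.30°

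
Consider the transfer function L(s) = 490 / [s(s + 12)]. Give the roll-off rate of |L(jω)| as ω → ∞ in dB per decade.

With 0 zeros and 2 poles, the high-frequency asymptotic slope is 20 × (0 − 2) = -40 dB/decade.

-40 dB/decade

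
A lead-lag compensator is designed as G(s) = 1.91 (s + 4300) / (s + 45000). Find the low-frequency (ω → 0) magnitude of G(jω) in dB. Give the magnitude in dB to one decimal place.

-14.8 dB

G(0) = 1.91 × 4300 / 45000 = 0.18251
20 log₁₀(0.18251) = -14.77 dB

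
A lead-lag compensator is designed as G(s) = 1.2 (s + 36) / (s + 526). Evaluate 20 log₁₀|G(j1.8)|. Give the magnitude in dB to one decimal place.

-21.7 dB

|j1.8 + 36| = √(1.8² + 36²) = 36.04
|j1.8 + 526| = √(1.8² + 526²) = 526
|G(j1.8)| = 1.2 × 36.04 / 526 = 0.082231
20 log₁₀(0.082231) = -21.70 dB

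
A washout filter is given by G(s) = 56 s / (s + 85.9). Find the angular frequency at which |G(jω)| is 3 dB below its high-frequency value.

85.9 rad/s

For a single-pole high-pass, the −3 dB point is at the pole: ω = 85.9 rad/s.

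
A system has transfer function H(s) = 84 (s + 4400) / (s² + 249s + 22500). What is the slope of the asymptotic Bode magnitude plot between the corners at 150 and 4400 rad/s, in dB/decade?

In this band the factors already past their corner are: complex pole pair at ωₙ ≈ 150; net slope = -40 dB/decade.

-40 dB/decade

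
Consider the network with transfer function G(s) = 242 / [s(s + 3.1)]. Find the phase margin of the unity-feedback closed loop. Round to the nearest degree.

11°

Gain crossover: |G(jω)| = 1 at ω ≈ 15.4 rad/sec.
∠G(j15.4) = −90° − arctan(15.4/3.1) ≈ -168.62°
PM = 180° + (-168.62°) = 11.38°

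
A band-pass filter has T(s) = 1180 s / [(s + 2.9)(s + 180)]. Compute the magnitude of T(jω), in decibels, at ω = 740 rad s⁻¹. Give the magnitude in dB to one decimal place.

|j740| = 740
|j740 + 2.9| = √(740² + 2.9²) = 740
|j740 + 180| = √(740² + 180²) = 761.6
|T(j740)| = 1180 × 740 / (740 × 761.6) = 1.5494
20 log₁₀(1.5494) = 3.80 dB

3.8 dB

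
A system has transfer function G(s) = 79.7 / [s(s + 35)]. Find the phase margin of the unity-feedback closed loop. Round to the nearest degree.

Gain crossover: |G(jω)| = 1 at ω ≈ 2.27 rad/s.
∠G(j2.27) = −90° − arctan(2.27/35) ≈ -93.71°
PM = 180° + (-93.71°) = 86.29°

86°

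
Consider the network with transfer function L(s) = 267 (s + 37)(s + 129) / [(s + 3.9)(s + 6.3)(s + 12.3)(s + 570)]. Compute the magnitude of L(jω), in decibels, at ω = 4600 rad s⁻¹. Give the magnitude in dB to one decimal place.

-98.0 dB

|j4600 + 37| = √(4600² + 37²) = 4600
|j4600 + 129| = √(4600² + 129²) = 4602
|j4600 + 3.9| = √(4600² + 3.9²) = 4600
|j4600 + 6.3| = √(4600² + 6.3²) = 4600
|j4600 + 12.3| = √(4600² + 12.3²) = 4600
|j4600 + 570| = √(4600² + 570²) = 4635
|L(j4600)| = 267 × 4600 × 4602 / (4600 × 4600 × 4600 × 4635) = 1.2528e-05
20 log₁₀(1.2528e-05) = -98.04 dB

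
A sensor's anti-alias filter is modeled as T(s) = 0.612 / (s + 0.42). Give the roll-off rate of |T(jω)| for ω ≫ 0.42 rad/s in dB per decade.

With 0 zeros and 1 pole, the high-frequency asymptotic slope is 20 × (0 − 1) = -20 dB/decade.

-20 dB/decade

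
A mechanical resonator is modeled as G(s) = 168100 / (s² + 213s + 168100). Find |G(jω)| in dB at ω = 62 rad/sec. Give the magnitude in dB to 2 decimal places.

|(j62)² + 213(j62) + 168100| = |1.6426e+05 + j13206| = 1.648e+05
|G(j62)| = 168100 / 1.648e+05 = 1.0201
20 log₁₀(1.0201) = 0.173 dB

0.17 dB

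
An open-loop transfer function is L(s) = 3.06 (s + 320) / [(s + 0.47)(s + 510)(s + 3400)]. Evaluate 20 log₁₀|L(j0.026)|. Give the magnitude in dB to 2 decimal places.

|j0.026 + 320| = √(0.026² + 320²) = 320
|j0.026 + 0.47| = √(0.026² + 0.47²) = 0.4707
|j0.026 + 510| = √(0.026² + 510²) = 510
|j0.026 + 3400| = √(0.026² + 3400²) = 3400
|L(j0.026)| = 3.06 × 320 / (0.4707 × 510 × 3400) = 0.0011997
20 log₁₀(0.0011997) = -58.419 dB

-58.42 dB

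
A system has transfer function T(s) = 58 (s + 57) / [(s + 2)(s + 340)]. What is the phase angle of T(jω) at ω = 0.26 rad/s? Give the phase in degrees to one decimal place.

∠(j0.26 + 57) = arctan(0.26/57) = 0.26°
∠(j0.26 + 2) = arctan(0.26/2) = 7.41°
∠(j0.26 + 340) = arctan(0.26/340) = 0.04°
∠T(j0.26) = 0.26° − (7.41° + 0.04°) = -7.19°

-7.2 deg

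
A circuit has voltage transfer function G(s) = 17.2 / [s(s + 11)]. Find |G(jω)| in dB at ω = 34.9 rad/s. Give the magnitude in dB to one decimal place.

-37.4 dB

|j34.9 + 11| = √(34.9² + 11²) = 36.59
|j34.9| = 34.9
|G(j34.9)| = 17.2 / (36.59 × 34.9) = 0.013468
20 log₁₀(0.013468) = -37.41 dB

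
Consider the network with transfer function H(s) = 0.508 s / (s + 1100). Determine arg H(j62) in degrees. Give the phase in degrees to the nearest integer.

∠(j62) = 90.00°
∠(j62 + 1100) = arctan(62/1100) = 3.23°
∠H(j62) = 90.00° − 3.23° = 86.77°

87 deg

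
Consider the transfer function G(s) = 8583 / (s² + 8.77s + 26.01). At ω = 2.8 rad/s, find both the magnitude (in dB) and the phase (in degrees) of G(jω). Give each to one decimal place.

|(j2.8)² + 8.77(j2.8) + 26.01| = |18.17 + j24.556| = 30.55
|G(j2.8)| = 8583 / 30.55 = 280.97
20 log₁₀(280.97) = 48.97 dB
∠[(j2.8)² + 8.77(j2.8) + 26.01] = ∠[18.17 + j24.556] = 53.50°
∠G(j2.8) = −53.50° = -53.50°

|G| = 49.0 dB, ∠G = -53.5 deg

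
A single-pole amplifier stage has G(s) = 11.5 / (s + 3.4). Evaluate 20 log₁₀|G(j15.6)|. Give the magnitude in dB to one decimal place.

|j15.6 + 3.4| = √(15.6² + 3.4²) = 15.97
|G(j15.6)| = 11.5 / 15.97 = 0.72027
20 log₁₀(0.72027) = -2.85 dB

-2.9 dB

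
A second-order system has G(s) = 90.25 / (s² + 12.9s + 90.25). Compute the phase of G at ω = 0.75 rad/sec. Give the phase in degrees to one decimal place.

∠[(j0.75)² + 12.9(j0.75) + 90.25] = ∠[89.688 + j9.675] = 6.16°
∠G(j0.75) = −6.16° = -6.16°

-6.2°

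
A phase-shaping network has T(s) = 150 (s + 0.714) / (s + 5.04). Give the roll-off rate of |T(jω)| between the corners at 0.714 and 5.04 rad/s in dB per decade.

In this band the factors already past their corner are: zero at 0.714; net slope = 20 dB/decade.

20 dB/decade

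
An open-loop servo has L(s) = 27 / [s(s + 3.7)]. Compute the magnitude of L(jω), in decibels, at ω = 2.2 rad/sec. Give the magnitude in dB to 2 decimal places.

9.10 dB

|j2.2 + 3.7| = √(2.2² + 3.7²) = 4.305
|j2.2| = 2.2
|L(j2.2)| = 27 / (4.305 × 2.2) = 2.851
20 log₁₀(2.851) = 9.100 dB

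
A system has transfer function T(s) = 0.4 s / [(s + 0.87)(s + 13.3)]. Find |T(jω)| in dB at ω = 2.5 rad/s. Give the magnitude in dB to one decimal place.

|j2.5| = 2.5
|j2.5 + 0.87| = √(2.5² + 0.87²) = 2.647
|j2.5 + 13.3| = √(2.5² + 13.3²) = 13.53
|T(j2.5)| = 0.4 × 2.5 / (2.647 × 13.53) = 0.027916
20 log₁₀(0.027916) = -31.08 dB

-31.1 dB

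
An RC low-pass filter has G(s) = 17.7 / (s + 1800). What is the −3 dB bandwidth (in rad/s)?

For a single-pole low-pass, the −3 dB point is at the pole: ω = 1800 rad/s.

1800 rad/s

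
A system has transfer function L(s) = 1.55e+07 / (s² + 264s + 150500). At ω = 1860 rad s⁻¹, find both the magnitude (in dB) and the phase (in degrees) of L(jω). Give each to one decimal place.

|(j1860)² + 264(j1860) + 150500| = |-3.3091e+06 + j4.9104e+05| = 3.345e+06
|L(j1860)| = 1.55e+07 / 3.345e+06 = 4.6333
20 log₁₀(4.6333) = 13.32 dB
∠[(j1860)² + 264(j1860) + 150500] = ∠[-3.3091e+06 + j4.9104e+05] = 171.56°
∠L(j1860) = −171.56° = -171.56°

|L| = 13.3 dB, ∠L = -171.6°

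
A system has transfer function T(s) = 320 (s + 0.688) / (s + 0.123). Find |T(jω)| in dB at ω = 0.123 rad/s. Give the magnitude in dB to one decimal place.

|j0.123 + 0.688| = √(0.123² + 0.688²) = 0.6989
|j0.123 + 0.123| = √(0.123² + 0.123²) = 0.1739
|T(j0.123)| = 320 × 0.6989 / 0.1739 = 1285.7
20 log₁₀(1285.7) = 62.18 dB

62.2 dB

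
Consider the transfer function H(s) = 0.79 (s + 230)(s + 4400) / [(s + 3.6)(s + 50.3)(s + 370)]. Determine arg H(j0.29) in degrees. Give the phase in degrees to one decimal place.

-4.9°

∠(j0.29 + 230) = arctan(0.29/230) = 0.07°
∠(j0.29 + 4400) = arctan(0.29/4400) = 0.00°
∠(j0.29 + 3.6) = arctan(0.29/3.6) = 4.61°
∠(j0.29 + 50.3) = arctan(0.29/50.3) = 0.33°
∠(j0.29 + 370) = arctan(0.29/370) = 0.04°
∠H(j0.29) = 0.07° + 0.00° − (4.61° + 0.33° + 0.04°) = -4.90°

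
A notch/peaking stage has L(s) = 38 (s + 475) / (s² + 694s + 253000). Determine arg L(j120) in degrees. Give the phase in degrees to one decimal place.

-5.1°

∠(j120 + 475) = arctan(120/475) = 14.18°
∠[(j120)² + 694(j120) + 253000] = ∠[2.386e+05 + j83280] = 19.24°
∠L(j120) = 14.18° − 19.24° = -5.06°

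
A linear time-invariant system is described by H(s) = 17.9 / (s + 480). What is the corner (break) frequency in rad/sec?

The single real pole at s = −480 gives a corner at ω = 480 rad/sec.

480 rad/sec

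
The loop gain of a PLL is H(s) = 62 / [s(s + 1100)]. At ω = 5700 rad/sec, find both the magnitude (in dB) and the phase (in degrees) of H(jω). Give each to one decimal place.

|H| = -114.5 dB, ∠H = -169.1°

|j5700 + 1100| = √(5700² + 1100²) = 5805
|j5700| = 5700
|H(j5700)| = 62 / (5805 × 5700) = 1.8737e-06
20 log₁₀(1.8737e-06) = -114.55 dB
∠(j5700 + 1100) = arctan(5700/1100) = 79.08°
∠(j5700) = 90.00°
∠H(j5700) = − (79.08° + 90.00°) = -169.08°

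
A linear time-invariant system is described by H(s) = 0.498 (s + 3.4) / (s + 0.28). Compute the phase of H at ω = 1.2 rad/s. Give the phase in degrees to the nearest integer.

-57°

∠(j1.2 + 3.4) = arctan(1.2/3.4) = 19.44°
∠(j1.2 + 0.28) = arctan(1.2/0.28) = 76.87°
∠H(j1.2) = 19.44° − 76.87° = -57.43°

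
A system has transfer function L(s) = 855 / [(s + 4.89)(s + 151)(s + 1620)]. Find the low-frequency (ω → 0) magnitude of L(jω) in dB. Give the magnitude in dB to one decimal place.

L(0) = 855 / (4.89 × 151 × 1620) = 0.00071477
20 log₁₀(0.00071477) = -62.92 dB

-62.9 dB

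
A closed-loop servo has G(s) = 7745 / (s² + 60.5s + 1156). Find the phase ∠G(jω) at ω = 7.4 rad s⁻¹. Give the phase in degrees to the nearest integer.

∠[(j7.4)² + 60.5(j7.4) + 1156] = ∠[1101.2 + j447.7] = 22.12°
∠G(j7.4) = −22.12° = -22.12°

-22 deg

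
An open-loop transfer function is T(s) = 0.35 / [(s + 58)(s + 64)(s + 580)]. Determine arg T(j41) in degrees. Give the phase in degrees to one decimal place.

-71.9°

∠(j41 + 58) = arctan(41/58) = 35.26°
∠(j41 + 64) = arctan(41/64) = 32.64°
∠(j41 + 580) = arctan(41/580) = 4.04°
∠T(j41) = − (35.26° + 32.64° + 4.04°) = -71.94°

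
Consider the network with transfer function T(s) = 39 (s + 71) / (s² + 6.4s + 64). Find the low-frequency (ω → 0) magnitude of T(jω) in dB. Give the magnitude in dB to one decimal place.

T(0) = 39 × 71 / 64 = 43.266
20 log₁₀(43.266) = 32.72 dB

32.7 dB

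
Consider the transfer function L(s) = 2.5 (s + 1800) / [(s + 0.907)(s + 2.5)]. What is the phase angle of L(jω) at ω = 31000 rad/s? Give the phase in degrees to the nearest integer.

∠(j31000 + 1800) = arctan(31000/1800) = 86.68°
∠(j31000 + 0.907) = arctan(31000/0.907) = 90.00°
∠(j31000 + 2.5) = arctan(31000/2.5) = 90.00°
∠L(j31000) = 86.68° − (90.00° + 90.00°) = -93.32°

-93°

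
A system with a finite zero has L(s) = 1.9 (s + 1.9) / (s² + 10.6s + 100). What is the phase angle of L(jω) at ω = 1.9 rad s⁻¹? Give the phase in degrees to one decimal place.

33.2°

∠(j1.9 + 1.9) = arctan(1.9/1.9) = 45.00°
∠[(j1.9)² + 10.6(j1.9) + 100] = ∠[96.39 + j20.14] = 11.80°
∠L(j1.9) = 45.00° − 11.80° = 33.20°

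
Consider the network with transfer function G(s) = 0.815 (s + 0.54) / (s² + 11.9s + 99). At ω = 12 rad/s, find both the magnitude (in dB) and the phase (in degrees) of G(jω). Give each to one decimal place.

|j12 + 0.54| = √(12² + 0.54²) = 12.01
|(j12)² + 11.9(j12) + 99| = |-45 + j142.8| = 149.7
|G(j12)| = 0.815 × 12.01 / 149.7 = 0.065387
20 log₁₀(0.065387) = -23.69 dB
∠(j12 + 0.54) = arctan(12/0.54) = 87.42°
∠[(j12)² + 11.9(j12) + 99] = ∠[-45 + j142.8] = 107.49°
∠G(j12) = 87.42° − 107.49° = -20.07°

|G| = -23.7 dB, ∠G = -20.1°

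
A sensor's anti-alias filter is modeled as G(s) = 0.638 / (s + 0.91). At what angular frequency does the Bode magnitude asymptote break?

0.91 rad s⁻¹

The single real pole at s = −0.91 gives a corner at ω = 0.91 rad s⁻¹.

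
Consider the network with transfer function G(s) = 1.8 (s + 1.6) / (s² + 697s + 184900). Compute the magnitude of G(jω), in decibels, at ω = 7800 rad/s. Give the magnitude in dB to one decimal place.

-72.7 dB

|j7800 + 1.6| = √(7800² + 1.6²) = 7800
|(j7800)² + 697(j7800) + 184900| = |-6.0655e+07 + j5.4366e+06| = 6.09e+07
|G(j7800)| = 1.8 × 7800 / 6.09e+07 = 0.00023055
20 log₁₀(0.00023055) = -72.74 dB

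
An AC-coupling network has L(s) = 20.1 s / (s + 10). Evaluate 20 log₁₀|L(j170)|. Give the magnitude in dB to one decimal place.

|j170| = 170
|j170 + 10| = √(170² + 10²) = 170.3
|L(j170)| = 20.1 × 170 / 170.3 = 20.065
20 log₁₀(20.065) = 26.05 dB

26.0 dB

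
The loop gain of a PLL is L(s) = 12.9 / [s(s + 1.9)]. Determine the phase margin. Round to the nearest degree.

30°

Gain crossover: |L(jω)| = 1 at ω ≈ 3.35 rad/s.
∠L(j3.35) = −90° − arctan(3.35/1.9) ≈ -150.44°
PM = 180° + (-150.44°) = 29.56°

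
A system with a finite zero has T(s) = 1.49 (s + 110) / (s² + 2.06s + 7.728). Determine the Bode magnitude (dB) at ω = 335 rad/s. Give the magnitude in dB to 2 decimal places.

|j335 + 110| = √(335² + 110²) = 352.6
|(j335)² + 2.06(j335) + 7.728| = |-1.1222e+05 + j690.1| = 1.122e+05
|T(j335)| = 1.49 × 352.6 / 1.122e+05 = 0.0046816
20 log₁₀(0.0046816) = -46.592 dB

-46.59 dB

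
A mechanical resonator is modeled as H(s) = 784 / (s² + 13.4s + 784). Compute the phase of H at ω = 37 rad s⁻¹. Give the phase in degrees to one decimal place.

-139.7 deg

∠[(j37)² + 13.4(j37) + 784] = ∠[-585 + j495.8] = 139.72°
∠H(j37) = −139.72° = -139.72°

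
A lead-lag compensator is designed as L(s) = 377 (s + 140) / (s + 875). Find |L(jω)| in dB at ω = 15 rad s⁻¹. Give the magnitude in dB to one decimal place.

|j15 + 140| = √(15² + 140²) = 140.8
|j15 + 875| = √(15² + 875²) = 875.1
|L(j15)| = 377 × 140.8 / 875.1 = 60.656
20 log₁₀(60.656) = 35.66 dB

35.7 dB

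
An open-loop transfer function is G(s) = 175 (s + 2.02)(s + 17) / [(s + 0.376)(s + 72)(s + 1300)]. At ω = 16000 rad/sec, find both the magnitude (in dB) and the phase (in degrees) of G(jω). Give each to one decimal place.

|j16000 + 2.02| = √(16000² + 2.02²) = 1.6e+04
|j16000 + 17| = √(16000² + 17²) = 1.6e+04
|j16000 + 0.376| = √(16000² + 0.376²) = 1.6e+04
|j16000 + 72| = √(16000² + 72²) = 1.6e+04
|j16000 + 1300| = √(16000² + 1300²) = 1.605e+04
|G(j16000)| = 175 × 1.6e+04 × 1.6e+04 / (1.6e+04 × 1.6e+04 × 1.605e+04) = 0.010901
20 log₁₀(0.010901) = -39.25 dB
∠(j16000 + 2.02) = arctan(16000/2.02) = 89.99°
∠(j16000 + 17) = arctan(16000/17) = 89.94°
∠(j16000 + 0.376) = arctan(16000/0.376) = 90.00°
∠(j16000 + 72) = arctan(16000/72) = 89.74°
∠(j16000 + 1300) = arctan(16000/1300) = 85.35°
∠G(j16000) = 89.99° + 89.94° − (90.00° + 89.74° + 85.35°) = -85.16°

|G| = -39.3 dB, ∠G = -85.2 deg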